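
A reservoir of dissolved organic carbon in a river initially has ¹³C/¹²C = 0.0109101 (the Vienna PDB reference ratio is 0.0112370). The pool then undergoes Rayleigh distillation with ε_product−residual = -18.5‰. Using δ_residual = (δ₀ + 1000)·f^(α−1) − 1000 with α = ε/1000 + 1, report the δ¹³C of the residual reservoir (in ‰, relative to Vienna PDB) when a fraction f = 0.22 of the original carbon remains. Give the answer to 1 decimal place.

-1.5‰

δ₀ = (0.0109101/0.0112370 − 1)×1000 = (0.970909 − 1)×1000 = -29.091‰
α − 1 = ε/1000 = -0.0185
f^(α−1) = 0.22^(-0.0185) = 1.028407
δ_res = (-29.091 + 1000) × 1.028407 − 1000 = 998.490 − 1000 = -1.51‰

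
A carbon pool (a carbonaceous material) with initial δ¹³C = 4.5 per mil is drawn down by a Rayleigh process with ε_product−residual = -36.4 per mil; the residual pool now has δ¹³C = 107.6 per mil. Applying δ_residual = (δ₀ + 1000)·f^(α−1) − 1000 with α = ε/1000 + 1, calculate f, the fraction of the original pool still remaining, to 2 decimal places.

0.07

α − 1 = ε/1000 = -0.0364
(δ_res + 1000)/(δ₀ + 1000) = (107.6 + 1000)/(4.5 + 1000) = 1107.6/1004.5 = 1.102638
f = 1.102638^(1/-0.0364) = exp(ln(1.102638)/-0.0364) = exp(0.09771/-0.0364)
f = exp(-2.6842) = 0.0683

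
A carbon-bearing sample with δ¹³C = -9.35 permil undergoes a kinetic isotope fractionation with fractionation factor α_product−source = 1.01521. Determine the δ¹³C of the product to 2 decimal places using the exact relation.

5.72 permil

δ_product = (δ_source + 1000)·α − 1000
δ_product = (-9.35 + 1000) × 1.01521 − 1000
δ_product = 1005.718 − 1000 = 5.718 permil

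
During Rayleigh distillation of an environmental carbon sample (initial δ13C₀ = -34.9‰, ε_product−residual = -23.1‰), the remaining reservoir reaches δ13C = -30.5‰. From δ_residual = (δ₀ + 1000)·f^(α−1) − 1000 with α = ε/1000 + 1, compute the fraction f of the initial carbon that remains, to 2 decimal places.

0.82

α − 1 = ε/1000 = -0.0231
(δ_res + 1000)/(δ₀ + 1000) = (-30.5 + 1000)/(-34.9 + 1000) = 969.5/965.1 = 1.004559
f = 1.004559^(1/-0.0231) = exp(ln(1.004559)/-0.0231) = exp(0.00455/-0.0231)
f = exp(-0.1969) = 0.8213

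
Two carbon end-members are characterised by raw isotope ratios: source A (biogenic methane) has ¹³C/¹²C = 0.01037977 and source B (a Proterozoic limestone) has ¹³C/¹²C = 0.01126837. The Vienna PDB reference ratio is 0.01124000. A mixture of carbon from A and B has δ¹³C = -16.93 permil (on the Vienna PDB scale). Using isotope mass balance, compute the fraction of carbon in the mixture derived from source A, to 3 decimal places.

0.246

δ_A = (0.01037977/0.01124000 − 1)×1000 = (0.923467 − 1)×1000 = -76.533 permil
δ_B = (0.01126837/0.01124000 − 1)×1000 = (1.002524 − 1)×1000 = 2.524 permil
f_A = (δ_mix − δ_B)/(δ_A − δ_B) = (-16.93 − (2.524))/(-76.533 − (2.524))
f_A = -19.454 / -79.057 = 0.2461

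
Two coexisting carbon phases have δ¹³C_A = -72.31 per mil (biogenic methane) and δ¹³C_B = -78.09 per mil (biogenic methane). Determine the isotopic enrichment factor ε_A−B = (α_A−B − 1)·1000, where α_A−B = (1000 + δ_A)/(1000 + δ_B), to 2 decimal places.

6.27 per mil

α_A−B = (1000 + -72.31) / (1000 + -78.09) = 927.69 / 921.91 = 1.006270
ε_A−B = (1.006270 − 1) × 1000 = 6.270 per mil
(The approximation ε ≈ δ_A − δ_B would give 5.78 per mil.)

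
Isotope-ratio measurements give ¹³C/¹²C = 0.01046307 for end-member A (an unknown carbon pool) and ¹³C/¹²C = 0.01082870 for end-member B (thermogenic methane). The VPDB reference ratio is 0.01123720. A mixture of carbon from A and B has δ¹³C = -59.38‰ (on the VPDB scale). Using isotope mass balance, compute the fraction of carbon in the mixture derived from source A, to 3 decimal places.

δ_A = (0.01046307/0.01123720 − 1)×1000 = (0.931110 − 1)×1000 = -68.890‰
δ_B = (0.01082870/0.01123720 − 1)×1000 = (0.963648 − 1)×1000 = -36.352‰
f_A = (δ_mix − δ_B)/(δ_A − δ_B) = (-59.38 − (-36.352))/(-68.890 − (-36.352))
f_A = -23.028 / -32.537 = 0.7077

0.708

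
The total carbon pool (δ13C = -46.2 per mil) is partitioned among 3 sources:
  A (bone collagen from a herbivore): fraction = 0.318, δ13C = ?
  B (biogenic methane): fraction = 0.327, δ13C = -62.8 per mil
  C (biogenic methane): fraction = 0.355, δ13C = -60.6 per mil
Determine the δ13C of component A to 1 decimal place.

-13.1 per mil

Isotope mass balance: δ_bulk = Σ fᵢ·δᵢ.
-46.2 = 0.318×δ_A + 0.327×(-62.8) + 0.355×(-60.6)
0.318·δ_A = -46.2 − (-42.049) = -4.151
δ_A = -4.151 / 0.318 = -13.05 per mil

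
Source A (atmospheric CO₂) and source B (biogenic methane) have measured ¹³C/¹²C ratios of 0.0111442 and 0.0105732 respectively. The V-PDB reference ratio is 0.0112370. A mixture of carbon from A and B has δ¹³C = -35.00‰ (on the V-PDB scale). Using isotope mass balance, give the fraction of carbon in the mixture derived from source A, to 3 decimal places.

δ_A = (0.0111442/0.0112370 − 1)×1000 = (0.991742 − 1)×1000 = -8.258‰
δ_B = (0.0105732/0.0112370 − 1)×1000 = (0.940927 − 1)×1000 = -59.073‰
f_A = (δ_mix − δ_B)/(δ_A − δ_B) = (-35.00 − (-59.073))/(-8.258 − (-59.073))
f_A = 24.073 / 50.814 = 0.4737

0.474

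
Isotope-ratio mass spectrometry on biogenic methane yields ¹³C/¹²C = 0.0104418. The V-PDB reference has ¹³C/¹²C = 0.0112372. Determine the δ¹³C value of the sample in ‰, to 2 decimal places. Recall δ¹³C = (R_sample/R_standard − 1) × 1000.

-70.78‰

δ¹³C = (R_sample / R_standard − 1) × 1000
R_sample / R_standard = 0.0104418 / 0.0112372 = 0.929217
δ¹³C = (0.929217 − 1) × 1000 = -70.783‰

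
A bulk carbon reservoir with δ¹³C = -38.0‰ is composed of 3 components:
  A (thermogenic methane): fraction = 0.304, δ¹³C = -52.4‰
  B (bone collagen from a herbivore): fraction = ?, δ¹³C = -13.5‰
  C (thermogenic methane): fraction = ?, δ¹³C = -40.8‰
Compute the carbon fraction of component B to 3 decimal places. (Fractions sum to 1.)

0.232

Let f_B and f_C be the unknown fractions; fractions sum to 1 so f_B + f_C = 0.696.
Mass balance: Σ fᵢ·δᵢ = δ_bulk ⇒ f_B·(-13.5) + f_C·(-40.8) = -38.0 − (-15.930) = -22.070
Substitute f_C = 0.696 − f_B:
f_B·(-13.5 − -40.8) = -22.070 − 0.696×(-40.8) = 6.326
f_B = 6.326 / 27.3 = 0.2317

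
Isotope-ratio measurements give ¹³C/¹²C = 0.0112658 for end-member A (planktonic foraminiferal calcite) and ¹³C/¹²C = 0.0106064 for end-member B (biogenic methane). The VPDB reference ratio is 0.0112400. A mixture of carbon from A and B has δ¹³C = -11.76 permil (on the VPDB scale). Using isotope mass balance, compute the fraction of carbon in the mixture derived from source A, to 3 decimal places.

0.760

δ_A = (0.0112658/0.0112400 − 1)×1000 = (1.002295 − 1)×1000 = 2.295 permil
δ_B = (0.0106064/0.0112400 − 1)×1000 = (0.943630 − 1)×1000 = -56.370 permil
f_A = (δ_mix − δ_B)/(δ_A − δ_B) = (-11.76 − (-56.370))/(2.295 − (-56.370))
f_A = 44.610 / 58.665 = 0.7604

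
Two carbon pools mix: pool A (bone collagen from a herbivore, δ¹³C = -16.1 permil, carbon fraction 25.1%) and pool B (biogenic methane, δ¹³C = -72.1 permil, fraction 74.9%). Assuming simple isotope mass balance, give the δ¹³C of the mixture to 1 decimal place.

-58.0 permil

δ_mix = f_A·δ_A + f_B·δ_B
δ_mix = 0.251 × (-16.1) + 0.749 × (-72.1)
δ_mix = -4.04 + -54.00 = -58.04 permil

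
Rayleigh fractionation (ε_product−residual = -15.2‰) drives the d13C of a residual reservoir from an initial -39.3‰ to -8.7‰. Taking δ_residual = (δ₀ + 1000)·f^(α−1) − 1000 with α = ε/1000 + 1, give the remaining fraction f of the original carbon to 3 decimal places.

0.127

α − 1 = ε/1000 = -0.0152
(δ_res + 1000)/(δ₀ + 1000) = (-8.7 + 1000)/(-39.3 + 1000) = 991.3/960.7 = 1.031852
f = 1.031852^(1/-0.0152) = exp(ln(1.031852)/-0.0152) = exp(0.03136/-0.0152)
f = exp(-2.0628) = 0.1271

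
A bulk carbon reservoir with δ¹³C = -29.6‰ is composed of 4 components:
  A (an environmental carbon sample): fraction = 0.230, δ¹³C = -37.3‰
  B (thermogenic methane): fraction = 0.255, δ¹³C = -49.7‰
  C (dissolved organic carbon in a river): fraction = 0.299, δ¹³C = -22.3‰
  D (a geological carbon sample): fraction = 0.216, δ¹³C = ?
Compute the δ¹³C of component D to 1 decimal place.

Isotope mass balance: δ_bulk = Σ fᵢ·δᵢ.
-29.6 = 0.230×(-37.3) + 0.255×(-49.7) + 0.299×(-22.3) + 0.216×δ_D
0.216·δ_D = -29.6 − (-27.920) = -1.680
δ_D = -1.680 / 0.216 = -7.78‰

-7.8‰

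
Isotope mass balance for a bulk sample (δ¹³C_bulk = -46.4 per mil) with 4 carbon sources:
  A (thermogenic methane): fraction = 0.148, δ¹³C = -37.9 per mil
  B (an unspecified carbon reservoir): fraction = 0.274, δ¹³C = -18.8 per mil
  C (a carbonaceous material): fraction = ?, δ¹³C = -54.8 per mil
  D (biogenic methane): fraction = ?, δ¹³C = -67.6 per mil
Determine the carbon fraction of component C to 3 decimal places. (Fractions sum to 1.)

Let f_C and f_D be the unknown fractions; fractions sum to 1 so f_C + f_D = 0.578.
Mass balance: Σ fᵢ·δᵢ = δ_bulk ⇒ f_C·(-54.8) + f_D·(-67.6) = -46.4 − (-10.760) = -35.640
Substitute f_D = 0.578 − f_C:
f_C·(-54.8 − -67.6) = -35.640 − 0.578×(-67.6) = 3.433
f_C = 3.433 / 12.8 = 0.2682

0.268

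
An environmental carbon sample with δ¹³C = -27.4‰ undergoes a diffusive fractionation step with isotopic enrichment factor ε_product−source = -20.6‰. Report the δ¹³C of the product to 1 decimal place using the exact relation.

-47.4‰

Exactly, δ_product = (δ_source + 1000)·(ε/1000 + 1) − 1000.
δ_product = (-27.4 + 1000) × (-20.6/1000 + 1) − 1000
δ_product = -47.44‰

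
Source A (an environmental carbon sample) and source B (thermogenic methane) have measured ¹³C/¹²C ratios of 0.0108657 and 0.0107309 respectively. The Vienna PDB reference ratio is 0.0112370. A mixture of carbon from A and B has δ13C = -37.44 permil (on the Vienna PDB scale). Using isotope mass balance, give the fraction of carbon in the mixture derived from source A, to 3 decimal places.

δ_A = (0.0108657/0.0112370 − 1)×1000 = (0.966957 − 1)×1000 = -33.043 permil
δ_B = (0.0107309/0.0112370 − 1)×1000 = (0.954961 − 1)×1000 = -45.039 permil
f_A = (δ_mix − δ_B)/(δ_A − δ_B) = (-37.44 − (-45.039))/(-33.043 − (-45.039))
f_A = 7.599 / 11.996 = 0.6334

0.633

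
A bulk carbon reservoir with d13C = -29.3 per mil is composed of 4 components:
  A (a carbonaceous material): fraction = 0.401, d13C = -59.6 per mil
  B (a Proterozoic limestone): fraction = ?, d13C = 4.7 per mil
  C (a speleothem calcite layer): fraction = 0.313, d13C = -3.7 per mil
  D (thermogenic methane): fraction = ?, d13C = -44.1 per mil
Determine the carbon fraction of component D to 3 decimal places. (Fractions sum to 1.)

Let f_D and f_B be the unknown fractions; fractions sum to 1 so f_D + f_B = 0.286.
Mass balance: Σ fᵢ·δᵢ = δ_bulk ⇒ f_D·(-44.1) + f_B·(4.7) = -29.3 − (-25.058) = -4.242
Substitute f_B = 0.286 − f_D:
f_D·(-44.1 − 4.7) = -4.242 − 0.286×(4.7) = -5.586
f_D = -5.586 / -48.8 = 0.1145

0.114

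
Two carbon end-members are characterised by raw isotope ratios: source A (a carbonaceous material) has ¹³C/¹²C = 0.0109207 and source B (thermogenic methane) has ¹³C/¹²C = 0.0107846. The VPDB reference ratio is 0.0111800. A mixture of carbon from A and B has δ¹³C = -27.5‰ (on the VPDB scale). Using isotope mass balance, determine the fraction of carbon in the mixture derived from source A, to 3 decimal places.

0.646

δ_A = (0.0109207/0.0111800 − 1)×1000 = (0.976807 − 1)×1000 = -23.193‰
δ_B = (0.0107846/0.0111800 − 1)×1000 = (0.964633 − 1)×1000 = -35.367‰
f_A = (δ_mix − δ_B)/(δ_A − δ_B) = (-27.5 − (-35.367))/(-23.193 − (-35.367))
f_A = 7.867 / 12.174 = 0.6462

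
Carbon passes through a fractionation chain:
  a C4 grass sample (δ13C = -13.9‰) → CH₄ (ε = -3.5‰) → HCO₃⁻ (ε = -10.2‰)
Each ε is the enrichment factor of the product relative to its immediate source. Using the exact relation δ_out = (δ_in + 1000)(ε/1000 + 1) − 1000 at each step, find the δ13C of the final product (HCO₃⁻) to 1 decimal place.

step 1: δ = (-13.90 + 1000)·(-3.5/1000 + 1) − 1000 = -17.35‰
step 2: δ = (-17.35 + 1000)·(-10.2/1000 + 1) − 1000 = -27.37‰

-27.4‰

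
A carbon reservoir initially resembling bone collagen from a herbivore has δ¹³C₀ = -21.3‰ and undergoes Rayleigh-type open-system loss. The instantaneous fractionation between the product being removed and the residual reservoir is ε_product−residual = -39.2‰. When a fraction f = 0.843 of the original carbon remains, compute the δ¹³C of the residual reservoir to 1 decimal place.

-14.7‰

Rayleigh residual: δ_res = (δ₀ + 1000)·f^(α−1) − 1000
α = ε/1000 + 1 = 0.96080, so α − 1 = -0.03920
f^(α−1) = 0.843^(-0.03920) = 1.006717
δ_res = (-21.3 + 1000) × 1.006717 − 1000 = 985.274 − 1000 = -14.73‰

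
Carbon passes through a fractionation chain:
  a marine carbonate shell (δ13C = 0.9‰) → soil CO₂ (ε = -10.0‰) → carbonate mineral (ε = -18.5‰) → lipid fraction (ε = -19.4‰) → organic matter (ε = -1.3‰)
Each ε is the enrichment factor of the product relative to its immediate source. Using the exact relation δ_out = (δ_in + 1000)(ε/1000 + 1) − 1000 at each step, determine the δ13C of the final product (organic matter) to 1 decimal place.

step 1: δ = (0.90 + 1000)·(-10.0/1000 + 1) − 1000 = -9.11‰
step 2: δ = (-9.11 + 1000)·(-18.5/1000 + 1) − 1000 = -27.44‰
step 3: δ = (-27.44 + 1000)·(-19.4/1000 + 1) − 1000 = -46.31‰
step 4: δ = (-46.31 + 1000)·(-1.3/1000 + 1) − 1000 = -47.55‰

-47.5‰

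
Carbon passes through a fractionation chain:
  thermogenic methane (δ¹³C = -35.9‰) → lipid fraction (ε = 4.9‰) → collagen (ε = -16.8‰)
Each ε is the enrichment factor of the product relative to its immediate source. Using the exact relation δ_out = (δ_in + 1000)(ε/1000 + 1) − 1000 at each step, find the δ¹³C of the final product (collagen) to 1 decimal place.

step 1: δ = (-35.90 + 1000)·(4.9/1000 + 1) − 1000 = -31.18‰
step 2: δ = (-31.18 + 1000)·(-16.8/1000 + 1) − 1000 = -47.45‰

-47.5‰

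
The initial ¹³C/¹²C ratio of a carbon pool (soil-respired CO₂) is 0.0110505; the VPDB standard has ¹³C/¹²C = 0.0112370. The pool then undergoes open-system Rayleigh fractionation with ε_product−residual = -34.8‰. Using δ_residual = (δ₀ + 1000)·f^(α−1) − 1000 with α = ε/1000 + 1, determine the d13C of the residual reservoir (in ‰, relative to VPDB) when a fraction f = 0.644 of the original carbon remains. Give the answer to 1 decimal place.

-1.4‰

δ₀ = (0.0110505/0.0112370 − 1)×1000 = (0.983403 − 1)×1000 = -16.597‰
α − 1 = ε/1000 = -0.0348
f^(α−1) = 0.644^(-0.0348) = 1.015432
δ_res = (-16.597 + 1000) × 1.015432 − 1000 = 998.579 − 1000 = -1.42‰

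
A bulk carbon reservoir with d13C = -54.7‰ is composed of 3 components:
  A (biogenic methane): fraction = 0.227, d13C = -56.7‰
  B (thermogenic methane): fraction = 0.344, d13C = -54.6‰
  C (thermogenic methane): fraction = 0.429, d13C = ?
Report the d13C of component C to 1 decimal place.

Isotope mass balance: δ_bulk = Σ fᵢ·δᵢ.
-54.7 = 0.227×(-56.7) + 0.344×(-54.6) + 0.429×δ_C
0.429·δ_C = -54.7 − (-31.653) = -23.047
δ_C = -23.047 / 0.429 = -53.72‰

-53.7‰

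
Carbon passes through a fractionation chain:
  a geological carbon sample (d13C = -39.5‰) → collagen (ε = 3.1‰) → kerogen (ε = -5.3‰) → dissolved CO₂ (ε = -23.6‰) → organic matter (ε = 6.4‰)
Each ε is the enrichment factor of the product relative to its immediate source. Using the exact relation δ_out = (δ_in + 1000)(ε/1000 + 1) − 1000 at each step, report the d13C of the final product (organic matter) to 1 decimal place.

-58.3‰

step 1: δ = (-39.50 + 1000)·(3.1/1000 + 1) − 1000 = -36.52‰
step 2: δ = (-36.52 + 1000)·(-5.3/1000 + 1) − 1000 = -41.63‰
step 3: δ = (-41.63 + 1000)·(-23.6/1000 + 1) − 1000 = -64.25‰
step 4: δ = (-64.25 + 1000)·(6.4/1000 + 1) − 1000 = -58.26‰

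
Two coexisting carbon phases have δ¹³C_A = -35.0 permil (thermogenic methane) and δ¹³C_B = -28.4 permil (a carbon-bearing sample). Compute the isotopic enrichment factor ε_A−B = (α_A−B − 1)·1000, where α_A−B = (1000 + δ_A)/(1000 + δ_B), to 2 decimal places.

-6.79 permil

α_A−B = (1000 + -35.0) / (1000 + -28.4) = 965.0 / 971.6 = 0.993207
ε_A−B = (0.993207 − 1) × 1000 = -6.793 permil
(The approximation ε ≈ δ_A − δ_B would give -6.6 permil.)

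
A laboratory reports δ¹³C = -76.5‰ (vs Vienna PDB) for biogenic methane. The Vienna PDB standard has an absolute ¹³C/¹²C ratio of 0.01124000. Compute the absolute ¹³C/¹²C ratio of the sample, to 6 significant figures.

0.0103801

R_sample = R_standard × (δ¹³C/1000 + 1)
R_sample = 0.01124000 × (-76.5/1000 + 1) = 0.01124000 × 0.923500
R_sample = 0.0103801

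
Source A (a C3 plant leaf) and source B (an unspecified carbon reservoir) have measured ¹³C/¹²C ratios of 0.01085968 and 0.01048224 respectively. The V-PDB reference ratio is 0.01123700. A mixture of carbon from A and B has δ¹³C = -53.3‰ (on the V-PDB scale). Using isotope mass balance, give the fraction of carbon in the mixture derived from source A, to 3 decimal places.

δ_A = (0.01085968/0.01123700 − 1)×1000 = (0.966422 − 1)×1000 = -33.578‰
δ_B = (0.01048224/0.01123700 − 1)×1000 = (0.932833 − 1)×1000 = -67.167‰
f_A = (δ_mix − δ_B)/(δ_A − δ_B) = (-53.3 − (-67.167))/(-33.578 − (-67.167))
f_A = 13.867 / 33.589 = 0.4129

0.413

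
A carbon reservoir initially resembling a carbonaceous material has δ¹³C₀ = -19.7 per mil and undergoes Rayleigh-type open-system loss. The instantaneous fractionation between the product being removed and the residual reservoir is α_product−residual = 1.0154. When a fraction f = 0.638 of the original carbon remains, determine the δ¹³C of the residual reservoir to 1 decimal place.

Rayleigh residual: δ_res = (δ₀ + 1000)·f^(α−1) − 1000
α − 1 = 0.01540
f^(α−1) = 0.638^(0.01540) = 0.993103
δ_res = (-19.7 + 1000) × 0.993103 − 1000 = 973.539 − 1000 = -26.46 per mil

-26.5 per mil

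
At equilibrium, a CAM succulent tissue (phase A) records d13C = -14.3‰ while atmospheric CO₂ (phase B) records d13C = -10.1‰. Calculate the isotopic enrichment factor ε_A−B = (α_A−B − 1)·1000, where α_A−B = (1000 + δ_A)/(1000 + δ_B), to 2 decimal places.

α_A−B = (1000 + -14.3) / (1000 + -10.1) = 985.7 / 989.9 = 0.995757
ε_A−B = (0.995757 − 1) × 1000 = -4.243‰
(The approximation ε ≈ δ_A − δ_B would give -4.2‰.)

-4.24‰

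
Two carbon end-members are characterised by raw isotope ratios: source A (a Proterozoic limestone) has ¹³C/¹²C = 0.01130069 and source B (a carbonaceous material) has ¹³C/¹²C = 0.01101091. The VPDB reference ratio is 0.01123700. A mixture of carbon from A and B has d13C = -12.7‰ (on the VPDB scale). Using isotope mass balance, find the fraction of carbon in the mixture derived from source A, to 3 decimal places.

δ_A = (0.01130069/0.01123700 − 1)×1000 = (1.005668 − 1)×1000 = 5.668‰
δ_B = (0.01101091/0.01123700 − 1)×1000 = (0.979880 − 1)×1000 = -20.120‰
f_A = (δ_mix − δ_B)/(δ_A − δ_B) = (-12.7 − (-20.120))/(5.668 − (-20.120))
f_A = 7.420 / 25.788 = 0.2877

0.288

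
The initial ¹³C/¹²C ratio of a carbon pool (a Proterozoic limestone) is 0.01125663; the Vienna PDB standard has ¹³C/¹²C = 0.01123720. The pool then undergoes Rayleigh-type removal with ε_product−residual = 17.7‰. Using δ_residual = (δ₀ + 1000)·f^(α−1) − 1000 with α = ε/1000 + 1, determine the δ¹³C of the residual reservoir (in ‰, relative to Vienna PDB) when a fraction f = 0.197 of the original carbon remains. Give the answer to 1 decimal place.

δ₀ = (0.01125663/0.01123720 − 1)×1000 = (1.001729 − 1)×1000 = 1.729‰
α − 1 = ε/1000 = 0.0177
f^(α−1) = 0.197^(0.0177) = 0.971655
δ_res = (1.729 + 1000) × 0.971655 − 1000 = 973.335 − 1000 = -26.67‰

-26.7‰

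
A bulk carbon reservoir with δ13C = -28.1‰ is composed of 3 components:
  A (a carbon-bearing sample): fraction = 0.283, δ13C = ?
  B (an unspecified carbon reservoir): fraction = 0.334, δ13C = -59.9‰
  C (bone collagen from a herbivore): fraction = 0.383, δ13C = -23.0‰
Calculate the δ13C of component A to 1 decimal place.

2.5‰

Isotope mass balance: δ_bulk = Σ fᵢ·δᵢ.
-28.1 = 0.283×δ_A + 0.334×(-59.9) + 0.383×(-23.0)
0.283·δ_A = -28.1 − (-28.816) = 0.716
δ_A = 0.716 / 0.283 = 2.53‰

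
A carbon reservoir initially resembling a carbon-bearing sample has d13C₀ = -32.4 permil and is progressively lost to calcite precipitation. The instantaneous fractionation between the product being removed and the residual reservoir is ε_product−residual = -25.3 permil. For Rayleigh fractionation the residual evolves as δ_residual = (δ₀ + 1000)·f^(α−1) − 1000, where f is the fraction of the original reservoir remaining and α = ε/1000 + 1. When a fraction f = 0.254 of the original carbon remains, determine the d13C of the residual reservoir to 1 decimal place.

1.7 permil

Rayleigh residual: δ_res = (δ₀ + 1000)·f^(α−1) − 1000
α = ε/1000 + 1 = 0.97470, so α − 1 = -0.02530
f^(α−1) = 0.254^(-0.02530) = 1.035280
δ_res = (-32.4 + 1000) × 1.035280 − 1000 = 1001.737 − 1000 = 1.74 permil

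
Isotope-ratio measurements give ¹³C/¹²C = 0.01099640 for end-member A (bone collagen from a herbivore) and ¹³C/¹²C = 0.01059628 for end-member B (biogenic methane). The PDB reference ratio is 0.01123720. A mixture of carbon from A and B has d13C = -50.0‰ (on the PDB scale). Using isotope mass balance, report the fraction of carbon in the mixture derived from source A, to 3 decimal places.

0.198

δ_A = (0.01099640/0.01123720 − 1)×1000 = (0.978571 − 1)×1000 = -21.429‰
δ_B = (0.01059628/0.01123720 − 1)×1000 = (0.942964 − 1)×1000 = -57.036‰
f_A = (δ_mix − δ_B)/(δ_A − δ_B) = (-50.0 − (-57.036))/(-21.429 − (-57.036))
f_A = 7.036 / 35.607 = 0.1976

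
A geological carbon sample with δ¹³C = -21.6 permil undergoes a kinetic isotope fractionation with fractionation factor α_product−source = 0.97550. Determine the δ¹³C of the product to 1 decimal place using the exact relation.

-45.6 permil

δ_product = (δ_source + 1000)·α − 1000
δ_product = (-21.6 + 1000) × 0.97550 − 1000
δ_product = 954.429 − 1000 = -45.57 permil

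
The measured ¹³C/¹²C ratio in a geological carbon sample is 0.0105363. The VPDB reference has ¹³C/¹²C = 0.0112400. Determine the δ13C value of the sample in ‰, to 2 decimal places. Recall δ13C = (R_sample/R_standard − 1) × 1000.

δ13C = (R_sample / R_standard − 1) × 1000
R_sample / R_standard = 0.0105363 / 0.0112400 = 0.937393
δ13C = (0.937393 − 1) × 1000 = -62.607‰

-62.61‰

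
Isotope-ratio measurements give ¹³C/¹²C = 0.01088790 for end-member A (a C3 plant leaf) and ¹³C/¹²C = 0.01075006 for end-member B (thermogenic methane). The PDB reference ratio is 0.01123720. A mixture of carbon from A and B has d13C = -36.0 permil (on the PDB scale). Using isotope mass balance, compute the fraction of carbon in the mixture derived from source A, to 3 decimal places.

δ_A = (0.01088790/0.01123720 − 1)×1000 = (0.968916 − 1)×1000 = -31.084 permil
δ_B = (0.01075006/0.01123720 − 1)×1000 = (0.956649 − 1)×1000 = -43.351 permil
f_A = (δ_mix − δ_B)/(δ_A − δ_B) = (-36.0 − (-43.351))/(-31.084 − (-43.351))
f_A = 7.351 / 12.266 = 0.5993

0.599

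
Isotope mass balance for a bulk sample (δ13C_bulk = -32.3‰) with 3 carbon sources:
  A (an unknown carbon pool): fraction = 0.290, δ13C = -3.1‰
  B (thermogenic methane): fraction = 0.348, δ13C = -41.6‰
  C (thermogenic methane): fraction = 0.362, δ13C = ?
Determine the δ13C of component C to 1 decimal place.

-46.8‰

Isotope mass balance: δ_bulk = Σ fᵢ·δᵢ.
-32.3 = 0.290×(-3.1) + 0.348×(-41.6) + 0.362×δ_C
0.362·δ_C = -32.3 − (-15.376) = -16.924
δ_C = -16.924 / 0.362 = -46.75‰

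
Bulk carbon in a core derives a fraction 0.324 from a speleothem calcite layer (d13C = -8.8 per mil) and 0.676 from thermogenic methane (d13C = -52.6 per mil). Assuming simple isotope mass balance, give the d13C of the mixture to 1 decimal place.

-38.4 per mil

δ_mix = f_A·δ_A + f_B·δ_B
δ_mix = 0.324 × (-8.8) + 0.676 × (-52.6)
δ_mix = -2.85 + -35.56 = -38.41 per mil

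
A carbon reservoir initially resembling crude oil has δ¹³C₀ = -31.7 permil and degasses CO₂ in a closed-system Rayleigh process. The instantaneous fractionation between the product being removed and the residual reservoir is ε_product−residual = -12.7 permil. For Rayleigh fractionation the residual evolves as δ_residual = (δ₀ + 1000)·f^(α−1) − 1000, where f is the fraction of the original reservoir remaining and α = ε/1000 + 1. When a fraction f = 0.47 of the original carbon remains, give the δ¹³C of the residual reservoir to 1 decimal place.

-22.4 permil

Rayleigh residual: δ_res = (δ₀ + 1000)·f^(α−1) − 1000
α = ε/1000 + 1 = 0.98730, so α − 1 = -0.01270
f^(α−1) = 0.47^(-0.01270) = 1.009635
δ_res = (-31.7 + 1000) × 1.009635 − 1000 = 977.629 − 1000 = -22.37 permil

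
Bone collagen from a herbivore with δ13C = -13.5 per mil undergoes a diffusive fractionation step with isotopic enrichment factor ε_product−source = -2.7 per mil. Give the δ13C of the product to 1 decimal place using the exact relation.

-16.2 per mil

To first order, δ_product ≈ δ_source + ε = -16.2 per mil.
Exactly, δ_product = (δ_source + 1000)·(ε/1000 + 1) − 1000.
δ_product = (-13.5 + 1000) × (-2.7/1000 + 1) − 1000
δ_product = -16.16 per mil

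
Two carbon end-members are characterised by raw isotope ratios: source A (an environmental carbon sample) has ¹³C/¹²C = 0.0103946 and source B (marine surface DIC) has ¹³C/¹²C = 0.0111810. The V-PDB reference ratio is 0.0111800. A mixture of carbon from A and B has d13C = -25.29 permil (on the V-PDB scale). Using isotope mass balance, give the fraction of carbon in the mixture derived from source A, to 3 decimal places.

δ_A = (0.0103946/0.0111800 − 1)×1000 = (0.929750 − 1)×1000 = -70.250 permil
δ_B = (0.0111810/0.0111800 − 1)×1000 = (1.000089 − 1)×1000 = 0.089 permil
f_A = (δ_mix − δ_B)/(δ_A − δ_B) = (-25.29 − (0.089))/(-70.250 − (0.089))
f_A = -25.379 / -70.340 = 0.3608

0.361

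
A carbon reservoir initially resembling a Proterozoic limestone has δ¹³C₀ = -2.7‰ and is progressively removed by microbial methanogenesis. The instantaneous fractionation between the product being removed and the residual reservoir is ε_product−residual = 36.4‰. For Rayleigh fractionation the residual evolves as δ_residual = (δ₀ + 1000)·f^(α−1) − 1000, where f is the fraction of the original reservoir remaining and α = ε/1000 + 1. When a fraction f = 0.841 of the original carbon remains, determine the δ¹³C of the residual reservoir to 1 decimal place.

Rayleigh residual: δ_res = (δ₀ + 1000)·f^(α−1) − 1000
α = ε/1000 + 1 = 1.03640, so α − 1 = 0.03640
f^(α−1) = 0.841^(0.03640) = 0.993717
δ_res = (-2.7 + 1000) × 0.993717 − 1000 = 991.034 − 1000 = -8.97‰

-9.0‰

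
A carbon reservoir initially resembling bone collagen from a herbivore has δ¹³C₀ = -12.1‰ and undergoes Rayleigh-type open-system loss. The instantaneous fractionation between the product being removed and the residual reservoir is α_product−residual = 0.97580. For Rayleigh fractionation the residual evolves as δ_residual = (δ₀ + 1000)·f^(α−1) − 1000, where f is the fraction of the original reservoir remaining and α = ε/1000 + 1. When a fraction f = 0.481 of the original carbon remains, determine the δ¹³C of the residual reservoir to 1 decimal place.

5.6‰

Rayleigh residual: δ_res = (δ₀ + 1000)·f^(α−1) − 1000
α − 1 = -0.02420
f^(α−1) = 0.481^(-0.02420) = 1.017869
δ_res = (-12.1 + 1000) × 1.017869 − 1000 = 1005.553 − 1000 = 5.55‰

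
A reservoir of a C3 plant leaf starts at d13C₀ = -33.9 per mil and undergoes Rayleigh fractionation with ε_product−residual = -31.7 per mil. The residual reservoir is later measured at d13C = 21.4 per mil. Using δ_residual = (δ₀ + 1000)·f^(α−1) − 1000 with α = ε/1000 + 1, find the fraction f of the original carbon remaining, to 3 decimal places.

0.173

α − 1 = ε/1000 = -0.0317
(δ_res + 1000)/(δ₀ + 1000) = (21.4 + 1000)/(-33.9 + 1000) = 1021.4/966.1 = 1.057240
f = 1.057240^(1/-0.0317) = exp(ln(1.057240)/-0.0317) = exp(0.05566/-0.0317)
f = exp(-1.7559) = 0.1728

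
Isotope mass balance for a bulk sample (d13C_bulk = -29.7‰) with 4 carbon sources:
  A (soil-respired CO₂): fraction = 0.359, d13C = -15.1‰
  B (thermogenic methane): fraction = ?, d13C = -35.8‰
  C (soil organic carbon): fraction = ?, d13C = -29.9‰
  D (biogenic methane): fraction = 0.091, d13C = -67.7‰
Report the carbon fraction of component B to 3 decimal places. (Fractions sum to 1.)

0.284

Let f_B and f_C be the unknown fractions; fractions sum to 1 so f_B + f_C = 0.550.
Mass balance: Σ fᵢ·δᵢ = δ_bulk ⇒ f_B·(-35.8) + f_C·(-29.9) = -29.7 − (-11.582) = -18.118
Substitute f_C = 0.550 − f_B:
f_B·(-35.8 − -29.9) = -18.118 − 0.550×(-29.9) = -1.673
f_B = -1.673 / -5.9 = 0.2836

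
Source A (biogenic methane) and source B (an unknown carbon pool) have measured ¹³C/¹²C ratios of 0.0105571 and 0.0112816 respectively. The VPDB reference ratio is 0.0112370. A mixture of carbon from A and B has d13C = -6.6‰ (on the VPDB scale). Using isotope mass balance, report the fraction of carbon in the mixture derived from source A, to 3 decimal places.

0.164

δ_A = (0.0105571/0.0112370 − 1)×1000 = (0.939495 − 1)×1000 = -60.505‰
δ_B = (0.0112816/0.0112370 − 1)×1000 = (1.003969 − 1)×1000 = 3.969‰
f_A = (δ_mix − δ_B)/(δ_A − δ_B) = (-6.6 − (3.969))/(-60.505 − (3.969))
f_A = -10.569 / -64.475 = 0.1639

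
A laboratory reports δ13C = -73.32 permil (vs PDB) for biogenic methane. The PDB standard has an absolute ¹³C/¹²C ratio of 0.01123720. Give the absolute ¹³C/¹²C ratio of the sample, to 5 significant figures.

0.010413

R_sample = R_standard × (δ13C/1000 + 1)
R_sample = 0.01123720 × (-73.32/1000 + 1) = 0.01123720 × 0.926680
R_sample = 0.0104133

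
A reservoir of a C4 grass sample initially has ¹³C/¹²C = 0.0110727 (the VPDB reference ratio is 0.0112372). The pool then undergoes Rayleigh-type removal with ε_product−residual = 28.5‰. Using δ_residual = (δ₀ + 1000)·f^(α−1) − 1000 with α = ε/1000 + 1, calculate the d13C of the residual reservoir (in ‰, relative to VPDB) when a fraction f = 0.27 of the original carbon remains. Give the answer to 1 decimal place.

δ₀ = (0.0110727/0.0112372 − 1)×1000 = (0.985361 − 1)×1000 = -14.639‰
α − 1 = ε/1000 = 0.0285
f^(α−1) = 0.27^(0.0285) = 0.963372
δ_res = (-14.639 + 1000) × 0.963372 − 1000 = 949.269 − 1000 = -50.73‰

-50.7‰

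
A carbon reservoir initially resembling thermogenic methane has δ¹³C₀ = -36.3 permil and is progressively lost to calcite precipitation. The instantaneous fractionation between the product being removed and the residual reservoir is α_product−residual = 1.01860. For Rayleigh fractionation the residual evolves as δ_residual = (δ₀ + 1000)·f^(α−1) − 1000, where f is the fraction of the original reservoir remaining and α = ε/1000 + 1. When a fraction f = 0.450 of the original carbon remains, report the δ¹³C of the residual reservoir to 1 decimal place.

Rayleigh residual: δ_res = (δ₀ + 1000)·f^(α−1) − 1000
α − 1 = 0.01860
f^(α−1) = 0.450^(0.01860) = 0.985258
δ_res = (-36.3 + 1000) × 0.985258 − 1000 = 949.493 − 1000 = -50.51 permil

-50.5 permil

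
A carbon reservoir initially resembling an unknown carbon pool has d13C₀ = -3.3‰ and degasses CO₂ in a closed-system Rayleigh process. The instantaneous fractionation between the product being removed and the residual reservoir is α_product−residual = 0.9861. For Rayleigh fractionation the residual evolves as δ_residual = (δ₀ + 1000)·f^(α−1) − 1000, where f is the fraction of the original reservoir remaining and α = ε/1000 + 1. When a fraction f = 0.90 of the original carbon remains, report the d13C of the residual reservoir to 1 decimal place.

Rayleigh residual: δ_res = (δ₀ + 1000)·f^(α−1) − 1000
α − 1 = -0.01390
f^(α−1) = 0.90^(-0.01390) = 1.001466
δ_res = (-3.3 + 1000) × 1.001466 − 1000 = 998.161 − 1000 = -1.84‰

-1.8‰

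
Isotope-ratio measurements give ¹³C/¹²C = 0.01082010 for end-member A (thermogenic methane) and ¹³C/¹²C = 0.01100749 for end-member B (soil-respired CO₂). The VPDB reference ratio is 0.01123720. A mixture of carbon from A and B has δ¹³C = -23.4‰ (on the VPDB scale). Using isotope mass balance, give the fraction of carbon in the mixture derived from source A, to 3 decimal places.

0.177

δ_A = (0.01082010/0.01123720 − 1)×1000 = (0.962882 − 1)×1000 = -37.118‰
δ_B = (0.01100749/0.01123720 − 1)×1000 = (0.979558 − 1)×1000 = -20.442‰
f_A = (δ_mix − δ_B)/(δ_A − δ_B) = (-23.4 − (-20.442))/(-37.118 − (-20.442))
f_A = -2.958 / -16.676 = 0.1774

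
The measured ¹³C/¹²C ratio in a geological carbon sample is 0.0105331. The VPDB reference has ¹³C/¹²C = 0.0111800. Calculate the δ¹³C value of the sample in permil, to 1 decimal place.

δ¹³C = (R_sample / R_standard − 1) × 1000
R_sample / R_standard = 0.0105331 / 0.0111800 = 0.942138
δ¹³C = (0.942138 − 1) × 1000 = -57.86 permil

-57.9 permil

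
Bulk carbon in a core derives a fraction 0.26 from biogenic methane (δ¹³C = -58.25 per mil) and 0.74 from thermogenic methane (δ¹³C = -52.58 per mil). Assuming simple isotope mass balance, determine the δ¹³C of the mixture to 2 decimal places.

δ_mix = f_A·δ_A + f_B·δ_B
δ_mix = 0.26 × (-58.25) + 0.74 × (-52.58)
δ_mix = -15.145 + -38.909 = -54.054 per mil

-54.05 per mil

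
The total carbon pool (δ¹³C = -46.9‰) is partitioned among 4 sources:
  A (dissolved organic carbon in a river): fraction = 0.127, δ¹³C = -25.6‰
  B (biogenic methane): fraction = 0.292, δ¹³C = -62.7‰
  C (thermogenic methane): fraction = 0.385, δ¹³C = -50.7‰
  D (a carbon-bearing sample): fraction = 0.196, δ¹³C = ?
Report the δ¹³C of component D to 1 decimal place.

Isotope mass balance: δ_bulk = Σ fᵢ·δᵢ.
-46.9 = 0.127×(-25.6) + 0.292×(-62.7) + 0.385×(-50.7) + 0.196×δ_D
0.196·δ_D = -46.9 − (-41.079) = -5.821
δ_D = -5.821 / 0.196 = -29.70‰

-29.7‰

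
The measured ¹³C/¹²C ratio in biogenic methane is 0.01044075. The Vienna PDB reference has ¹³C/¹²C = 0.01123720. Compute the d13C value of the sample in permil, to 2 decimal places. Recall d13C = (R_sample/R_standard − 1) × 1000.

d13C = (R_sample / R_standard − 1) × 1000
R_sample / R_standard = 0.01044075 / 0.01123720 = 0.929124
d13C = (0.929124 − 1) × 1000 = -70.876 permil

-70.88 permil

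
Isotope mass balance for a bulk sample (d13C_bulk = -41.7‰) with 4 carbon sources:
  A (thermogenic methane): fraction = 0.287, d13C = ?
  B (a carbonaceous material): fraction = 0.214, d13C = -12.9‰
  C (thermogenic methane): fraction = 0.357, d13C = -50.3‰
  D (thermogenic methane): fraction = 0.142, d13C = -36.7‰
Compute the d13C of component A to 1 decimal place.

Isotope mass balance: δ_bulk = Σ fᵢ·δᵢ.
-41.7 = 0.287×δ_A + 0.214×(-12.9) + 0.357×(-50.3) + 0.142×(-36.7)
0.287·δ_A = -41.7 − (-25.929) = -15.771
δ_A = -15.771 / 0.287 = -54.95‰

-55.0‰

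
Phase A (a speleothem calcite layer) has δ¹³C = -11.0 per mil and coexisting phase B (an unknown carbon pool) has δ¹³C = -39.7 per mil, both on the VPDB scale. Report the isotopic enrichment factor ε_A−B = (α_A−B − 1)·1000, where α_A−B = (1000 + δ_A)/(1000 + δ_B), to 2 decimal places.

α_A−B = (1000 + -11.0) / (1000 + -39.7) = 989.0 / 960.3 = 1.029886
ε_A−B = (1.029886 − 1) × 1000 = 29.886 per mil
(The approximation ε ≈ δ_A − δ_B would give 28.7 per mil.)

29.89 per mil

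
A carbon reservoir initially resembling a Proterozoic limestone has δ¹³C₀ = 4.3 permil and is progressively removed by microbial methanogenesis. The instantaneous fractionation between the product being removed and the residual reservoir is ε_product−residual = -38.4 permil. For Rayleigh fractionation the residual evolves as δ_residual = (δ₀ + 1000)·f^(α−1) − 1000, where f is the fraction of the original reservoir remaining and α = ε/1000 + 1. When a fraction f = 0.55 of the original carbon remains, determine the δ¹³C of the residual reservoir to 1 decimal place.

27.6 permil

Rayleigh residual: δ_res = (δ₀ + 1000)·f^(α−1) − 1000
α = ε/1000 + 1 = 0.96160, so α − 1 = -0.03840
f^(α−1) = 0.55^(-0.03840) = 1.023222
δ_res = (4.3 + 1000) × 1.023222 − 1000 = 1027.622 − 1000 = 27.62 permil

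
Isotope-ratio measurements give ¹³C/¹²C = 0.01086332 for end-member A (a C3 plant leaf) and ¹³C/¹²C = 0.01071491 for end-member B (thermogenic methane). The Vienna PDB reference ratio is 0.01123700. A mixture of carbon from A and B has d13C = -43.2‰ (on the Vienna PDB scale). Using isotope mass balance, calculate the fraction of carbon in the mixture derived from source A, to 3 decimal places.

0.247

δ_A = (0.01086332/0.01123700 − 1)×1000 = (0.966746 − 1)×1000 = -33.254‰
δ_B = (0.01071491/0.01123700 − 1)×1000 = (0.953538 − 1)×1000 = -46.462‰
f_A = (δ_mix − δ_B)/(δ_A − δ_B) = (-43.2 − (-46.462))/(-33.254 − (-46.462))
f_A = 3.262 / 13.207 = 0.2470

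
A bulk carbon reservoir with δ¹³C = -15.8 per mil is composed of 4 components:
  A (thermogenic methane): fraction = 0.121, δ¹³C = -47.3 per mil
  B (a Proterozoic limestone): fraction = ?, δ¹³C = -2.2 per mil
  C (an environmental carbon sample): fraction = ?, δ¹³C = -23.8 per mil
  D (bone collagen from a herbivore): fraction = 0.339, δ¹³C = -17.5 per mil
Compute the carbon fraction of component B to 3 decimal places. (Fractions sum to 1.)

Let f_B and f_C be the unknown fractions; fractions sum to 1 so f_B + f_C = 0.540.
Mass balance: Σ fᵢ·δᵢ = δ_bulk ⇒ f_B·(-2.2) + f_C·(-23.8) = -15.8 − (-11.656) = -4.144
Substitute f_C = 0.540 − f_B:
f_B·(-2.2 − -23.8) = -4.144 − 0.540×(-23.8) = 8.708
f_B = 8.708 / 21.6 = 0.4031

0.403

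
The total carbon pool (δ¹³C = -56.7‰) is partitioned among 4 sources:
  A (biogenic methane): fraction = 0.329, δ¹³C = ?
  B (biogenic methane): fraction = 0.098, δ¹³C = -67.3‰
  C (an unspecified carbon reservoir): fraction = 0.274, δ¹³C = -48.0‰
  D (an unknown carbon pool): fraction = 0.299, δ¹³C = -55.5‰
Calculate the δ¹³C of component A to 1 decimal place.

Isotope mass balance: δ_bulk = Σ fᵢ·δᵢ.
-56.7 = 0.329×δ_A + 0.098×(-67.3) + 0.274×(-48.0) + 0.299×(-55.5)
0.329·δ_A = -56.7 − (-36.342) = -20.358
δ_A = -20.358 / 0.329 = -61.88‰

-61.9‰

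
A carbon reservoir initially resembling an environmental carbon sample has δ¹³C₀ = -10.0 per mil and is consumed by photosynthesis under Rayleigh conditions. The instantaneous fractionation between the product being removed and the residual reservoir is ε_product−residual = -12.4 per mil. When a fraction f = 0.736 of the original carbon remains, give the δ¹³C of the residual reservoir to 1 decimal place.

-6.2 per mil

Rayleigh residual: δ_res = (δ₀ + 1000)·f^(α−1) − 1000
α = ε/1000 + 1 = 0.98760, so α − 1 = -0.01240
f^(α−1) = 0.736^(-0.01240) = 1.003808
δ_res = (-10.0 + 1000) × 1.003808 − 1000 = 993.770 − 1000 = -6.23 per mil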